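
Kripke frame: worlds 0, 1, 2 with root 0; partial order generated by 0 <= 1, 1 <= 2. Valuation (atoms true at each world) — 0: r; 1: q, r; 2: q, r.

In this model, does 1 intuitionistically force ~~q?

Yes

1 ||- ~~q: no world accessible from 1 forces ~q.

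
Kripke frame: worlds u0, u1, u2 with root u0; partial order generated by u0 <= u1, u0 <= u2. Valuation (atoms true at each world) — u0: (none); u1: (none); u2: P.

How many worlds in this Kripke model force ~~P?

1

u0: does not force it — u0 ||-/- ~~P since u1 is accessible from u0 and u1 ||- ~P.
u1: does not force it.
u2: forces it.
Worlds forcing the formula: {u2}.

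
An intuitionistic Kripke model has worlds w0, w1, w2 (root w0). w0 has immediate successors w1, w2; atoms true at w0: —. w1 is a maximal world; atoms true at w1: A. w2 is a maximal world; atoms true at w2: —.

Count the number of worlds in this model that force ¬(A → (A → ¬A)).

1

w0: does not force it — w0 ⊮ ¬(A → (A → ¬A)) since w2 is accessible from w0 and w2 ⊩ A → (A → ¬A).
w1: forces it.
w2: does not force it — w2 ⊮ ¬(A → (A → ¬A)) since w2 is accessible from w2 and w2 ⊩ A → (A → ¬A).
Worlds forcing the formula: {w1}.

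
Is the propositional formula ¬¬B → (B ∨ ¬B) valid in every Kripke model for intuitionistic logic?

No

This is a variant of double-negation elimination (deriving excluded middle from double negation), which is not intuitionistically valid.
A Kripke countermodel: worlds u0, u1; order generated by u0 ≤ u1; atoms true at each world — u0:{}; u1:{B}.
u0 ⊮ ¬¬B → (B ∨ ¬B): already at u0 itself, u0 ⊩ ¬¬B but u0 ⊮ B ∨ ¬B.
u0 ⊮ B ∨ ¬B: neither disjunct is forced at u0.
u0 lacks atom B, so u0 ⊮ B.
So the root u0 does not force the formula.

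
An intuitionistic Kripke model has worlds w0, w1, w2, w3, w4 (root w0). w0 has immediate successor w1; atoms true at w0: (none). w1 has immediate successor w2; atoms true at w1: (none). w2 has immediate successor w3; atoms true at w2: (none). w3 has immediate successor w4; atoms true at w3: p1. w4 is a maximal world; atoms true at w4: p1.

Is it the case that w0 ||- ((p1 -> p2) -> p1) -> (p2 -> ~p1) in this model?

w0 ||- ((p1 -> p2) -> p1) -> (p2 -> ~p1): every world accessible from w0 that forces (p1 -> p2) -> p1 (namely w0, w1, w2, w3, w4) also forces p2 -> ~p1.

Yes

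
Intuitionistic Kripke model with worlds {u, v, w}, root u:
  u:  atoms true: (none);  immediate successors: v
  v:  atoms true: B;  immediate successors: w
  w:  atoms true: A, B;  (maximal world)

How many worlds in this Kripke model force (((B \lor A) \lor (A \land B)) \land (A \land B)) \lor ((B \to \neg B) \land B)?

u: does not force it — u \nVdash (((B \lor A) \lor (A \land B)) \land (A \land B)) \lor ((B \to \neg B) \land B): neither disjunct is forced at u.
v: does not force it — v \nVdash (((B \lor A) \lor (A \land B)) \land (A \land B)) \lor ((B \to \neg B) \land B): neither disjunct is forced at v.
w: forces it.
Worlds forcing the formula: {w}.

1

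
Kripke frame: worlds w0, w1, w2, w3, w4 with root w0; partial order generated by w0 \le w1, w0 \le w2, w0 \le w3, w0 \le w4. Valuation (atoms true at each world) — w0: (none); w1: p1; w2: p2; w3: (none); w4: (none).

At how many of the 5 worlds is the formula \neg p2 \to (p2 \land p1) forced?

w0: does not force it — w0 \nVdash \neg p2 \to (p2 \land p1): at the accessible world w1, w1 \Vdash \neg p2 but w1 \nVdash p2 \land p1.
w1: does not force it — w1 \nVdash \neg p2 \to (p2 \land p1): already at w1 itself, w1 \Vdash \neg p2 but w1 \nVdash p2 \land p1.
w2: forces it.
w3: does not force it — w3 \nVdash \neg p2 \to (p2 \land p1): already at w3 itself, w3 \Vdash \neg p2 but w3 \nVdash p2 \land p1.
w4: does not force it.
Worlds forcing the formula: {w2}.

1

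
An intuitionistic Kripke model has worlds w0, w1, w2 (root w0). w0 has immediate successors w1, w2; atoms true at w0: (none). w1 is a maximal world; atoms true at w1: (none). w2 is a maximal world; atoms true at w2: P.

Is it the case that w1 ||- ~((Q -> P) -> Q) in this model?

Yes

w1 ||- ~((Q -> P) -> Q): no world accessible from w1 forces (Q -> P) -> Q.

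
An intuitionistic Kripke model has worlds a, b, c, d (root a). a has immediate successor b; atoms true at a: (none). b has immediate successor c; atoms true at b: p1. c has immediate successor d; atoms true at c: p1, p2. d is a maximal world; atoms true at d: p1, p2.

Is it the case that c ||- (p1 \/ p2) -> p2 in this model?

c ||- (p1 \/ p2) -> p2: every world accessible from c that forces p1 \/ p2 (namely c, d) also forces p2.

Yes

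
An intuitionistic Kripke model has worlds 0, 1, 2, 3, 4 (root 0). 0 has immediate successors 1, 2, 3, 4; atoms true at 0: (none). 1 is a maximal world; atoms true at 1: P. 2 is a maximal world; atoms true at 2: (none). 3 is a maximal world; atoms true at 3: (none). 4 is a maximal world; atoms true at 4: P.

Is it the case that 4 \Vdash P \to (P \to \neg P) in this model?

4 \nVdash P \to (P \to \neg P): already at 4 itself, 4 \Vdash P but 4 \nVdash P \to \neg P.
4 \nVdash P \to \neg P: already at 4 itself, 4 \Vdash P but 4 \nVdash \neg P.
4 \nVdash \neg P since 4 is accessible from 4 and 4 \Vdash P.

No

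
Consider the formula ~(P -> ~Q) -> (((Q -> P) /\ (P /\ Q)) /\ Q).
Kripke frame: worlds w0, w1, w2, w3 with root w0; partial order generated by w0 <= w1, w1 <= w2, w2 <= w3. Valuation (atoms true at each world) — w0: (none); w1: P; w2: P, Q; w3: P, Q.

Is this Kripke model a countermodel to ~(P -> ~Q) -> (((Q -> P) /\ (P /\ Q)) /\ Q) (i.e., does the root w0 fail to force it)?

w0 ||-/- ~(P -> ~Q) -> (((Q -> P) /\ (P /\ Q)) /\ Q): already at w0 itself, w0 ||- ~(P -> ~Q) but w0 ||-/- ((Q -> P) /\ (P /\ Q)) /\ Q.
w0 ||-/- ((Q -> P) /\ (P /\ Q)) /\ Q since w0 fails (Q -> P) /\ (P /\ Q).
So the root w0 does not force ~(P -> ~Q) -> (((Q -> P) /\ (P /\ Q)) /\ Q); the model is a countermodel.

Yes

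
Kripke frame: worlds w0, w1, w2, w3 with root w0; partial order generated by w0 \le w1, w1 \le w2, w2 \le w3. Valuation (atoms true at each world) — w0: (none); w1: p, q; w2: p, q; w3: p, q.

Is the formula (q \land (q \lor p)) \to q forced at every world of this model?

Yes

w0 \Vdash (q \land (q \lor p)) \to q: every world accessible from w0 that forces q \land (q \lor p) (namely w1, w2, w3) also forces q.
Since the root w0 forces (q \land (q \lor p)) \to q and forcing is persistent (monotone upward), every world forces it.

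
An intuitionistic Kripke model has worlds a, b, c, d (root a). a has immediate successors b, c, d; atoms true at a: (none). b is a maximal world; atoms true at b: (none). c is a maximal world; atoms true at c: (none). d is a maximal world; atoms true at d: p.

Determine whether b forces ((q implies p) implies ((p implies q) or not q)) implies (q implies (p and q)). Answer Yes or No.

Yes

b forces ((q implies p) implies ((p implies q) or not q)) implies (q implies (p and q)): every world accessible from b that forces (q implies p) implies ((p implies q) or not q) (namely b) also forces q implies (p and q).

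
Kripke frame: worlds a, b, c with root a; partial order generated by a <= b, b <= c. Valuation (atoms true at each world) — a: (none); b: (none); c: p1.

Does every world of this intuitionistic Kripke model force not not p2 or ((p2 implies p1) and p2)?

No

Not every world: a does not force not not p2 or ((p2 implies p1) and p2).
a does not force not not p2 or ((p2 implies p1) and p2): neither disjunct is forced at a.
a does not force not not p2 since a is accessible from a and a forces not p2.
a forces not p2: no world accessible from a forces p2.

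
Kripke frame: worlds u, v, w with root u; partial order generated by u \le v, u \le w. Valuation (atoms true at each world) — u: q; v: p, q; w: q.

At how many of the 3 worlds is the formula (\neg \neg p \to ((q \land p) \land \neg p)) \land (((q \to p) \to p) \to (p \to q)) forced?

u: does not force it — u \nVdash (\neg \neg p \to ((q \land p) \land \neg p)) \land (((q \to p) \to p) \to (p \to q)) since u fails \neg \neg p \to ((q \land p) \land \neg p).
v: does not force it.
w: forces it.
Worlds forcing the formula: {w}.

1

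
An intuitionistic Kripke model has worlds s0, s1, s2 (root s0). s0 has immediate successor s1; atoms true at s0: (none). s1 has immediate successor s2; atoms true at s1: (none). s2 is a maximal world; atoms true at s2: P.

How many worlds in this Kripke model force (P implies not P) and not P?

0

s0: does not force it — s0 does not force (P implies not P) and not P since s0 fails P implies not P.
s1: does not force it — s1 does not force (P implies not P) and not P since s1 fails P implies not P.
s2: does not force it — s2 does not force (P implies not P) and not P since s2 fails P implies not P.
Worlds forcing the formula: { }.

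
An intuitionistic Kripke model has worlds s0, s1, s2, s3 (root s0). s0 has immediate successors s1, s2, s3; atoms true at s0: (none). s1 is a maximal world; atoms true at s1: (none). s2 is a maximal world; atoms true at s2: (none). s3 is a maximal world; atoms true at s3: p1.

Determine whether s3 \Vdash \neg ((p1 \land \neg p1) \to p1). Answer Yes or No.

s3 \nVdash \neg ((p1 \land \neg p1) \to p1) since s3 is accessible from s3 and s3 \Vdash (p1 \land \neg p1) \to p1.
s3 \Vdash (p1 \land \neg p1) \to p1 vacuously: no world accessible from s3 forces the antecedent p1 \land \neg p1.

No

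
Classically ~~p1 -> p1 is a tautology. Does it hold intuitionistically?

This is double-negation elimination, which is not intuitionistically valid.
A Kripke countermodel: worlds 0, 1; order generated by 0 <= 1; atoms true at each world — 0:{}; 1:{p1}.
0 ||-/- ~~p1 -> p1: already at 0 itself, 0 ||- ~~p1 but 0 ||-/- p1.
0 lacks atom p1, so 0 ||-/- p1.
So the root 0 does not force the formula.

No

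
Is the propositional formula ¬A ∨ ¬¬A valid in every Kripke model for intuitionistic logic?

This is the weak law of excluded middle, which is not intuitionistically valid.
A Kripke countermodel: worlds a, b, c; order generated by a ≤ b, a ≤ c; atoms true at each world — a:{}; b:{A}; c:{}.
a ⊮ ¬A ∨ ¬¬A: neither disjunct is forced at a.
a ⊮ ¬A since b is accessible from a and b ⊩ A.
So the root a does not force the formula.

No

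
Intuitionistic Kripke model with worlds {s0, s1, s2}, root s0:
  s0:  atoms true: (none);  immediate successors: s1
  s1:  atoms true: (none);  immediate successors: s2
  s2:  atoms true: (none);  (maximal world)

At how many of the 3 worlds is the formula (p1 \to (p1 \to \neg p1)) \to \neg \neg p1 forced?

s0: does not force it — s0 \nVdash (p1 \to (p1 \to \neg p1)) \to \neg \neg p1: already at s0 itself, s0 \Vdash p1 \to (p1 \to \neg p1) but s0 \nVdash \neg \neg p1.
s1: does not force it.
s2: does not force it.
Worlds forcing the formula: { }.

0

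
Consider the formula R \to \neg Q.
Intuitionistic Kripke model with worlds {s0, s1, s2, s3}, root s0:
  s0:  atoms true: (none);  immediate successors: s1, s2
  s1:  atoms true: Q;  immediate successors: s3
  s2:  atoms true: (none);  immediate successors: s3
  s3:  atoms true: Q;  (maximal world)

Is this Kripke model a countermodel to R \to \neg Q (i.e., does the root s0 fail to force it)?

No

s0 \Vdash R \to \neg Q vacuously: no world accessible from s0 forces the antecedent R.
So the root s0 forces R \to \neg Q; the model is not a countermodel.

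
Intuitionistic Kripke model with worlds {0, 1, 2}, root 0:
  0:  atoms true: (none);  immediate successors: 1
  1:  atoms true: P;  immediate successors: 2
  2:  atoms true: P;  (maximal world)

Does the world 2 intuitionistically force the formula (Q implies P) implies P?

2 forces (Q implies P) implies P: every world accessible from 2 that forces Q implies P (namely 2) also forces P.

Yes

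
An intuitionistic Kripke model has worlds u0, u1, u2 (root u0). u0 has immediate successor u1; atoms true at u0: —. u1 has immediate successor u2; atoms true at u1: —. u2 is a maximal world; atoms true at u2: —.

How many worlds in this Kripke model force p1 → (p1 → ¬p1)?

3

u0: forces it.
u1: forces it.
u2: forces it.
Worlds forcing the formula: {u0, u1, u2}.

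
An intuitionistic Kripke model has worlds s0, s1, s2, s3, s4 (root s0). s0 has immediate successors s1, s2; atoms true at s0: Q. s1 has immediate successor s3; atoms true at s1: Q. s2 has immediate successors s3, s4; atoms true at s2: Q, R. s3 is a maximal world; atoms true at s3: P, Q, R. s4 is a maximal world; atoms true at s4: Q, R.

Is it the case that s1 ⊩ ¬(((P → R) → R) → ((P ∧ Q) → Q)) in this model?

s1 ⊮ ¬(((P → R) → R) → ((P ∧ Q) → Q)) since s1 is accessible from s1 and s1 ⊩ ((P → R) → R) → ((P ∧ Q) → Q).
s1 ⊩ ((P → R) → R) → ((P ∧ Q) → Q): every world accessible from s1 that forces (P → R) → R (namely s3) also forces (P ∧ Q) → Q.

No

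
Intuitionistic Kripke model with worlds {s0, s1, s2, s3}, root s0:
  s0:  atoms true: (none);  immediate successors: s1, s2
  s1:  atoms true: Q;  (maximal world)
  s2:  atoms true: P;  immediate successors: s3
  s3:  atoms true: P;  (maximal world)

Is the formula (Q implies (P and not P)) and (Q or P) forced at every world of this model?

Not every world: s0 does not force (Q implies (P and not P)) and (Q or P).
s0 does not force (Q implies (P and not P)) and (Q or P) since s0 fails Q implies (P and not P).

No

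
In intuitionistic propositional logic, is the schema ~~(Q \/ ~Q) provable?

This is the double negation of excluded middle, which is intuitionistically derivable.
Assuming ~(Q \/ ~Q): from Q we'd get Q \/ ~Q, so ~Q; but then Q \/ ~Q again — contradiction. Hence ~~(Q \/ ~Q).

Yes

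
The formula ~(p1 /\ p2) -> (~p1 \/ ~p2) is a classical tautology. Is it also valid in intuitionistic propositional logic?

This is the constructively invalid direction of De Morgan's law for conjunction, which is not intuitionistically valid.
A Kripke countermodel: worlds s0, s1, s2; order generated by s0 <= s1, s0 <= s2; atoms true at each world — s0:{}; s1:{p1}; s2:{p2}.
s0 ||-/- ~(p1 /\ p2) -> (~p1 \/ ~p2): already at s0 itself, s0 ||- ~(p1 /\ p2) but s0 ||-/- ~p1 \/ ~p2.
s0 ||-/- ~p1 \/ ~p2: neither disjunct is forced at s0.
s0 ||-/- ~p1 since s1 is accessible from s0 and s1 ||- p1.
So the root s0 does not force the formula.

No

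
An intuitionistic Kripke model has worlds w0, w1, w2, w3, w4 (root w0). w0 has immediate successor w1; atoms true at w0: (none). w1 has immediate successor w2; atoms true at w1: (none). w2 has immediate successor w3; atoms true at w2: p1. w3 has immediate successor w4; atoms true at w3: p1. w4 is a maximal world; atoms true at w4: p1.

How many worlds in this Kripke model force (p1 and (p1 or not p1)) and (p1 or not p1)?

w0: does not force it — w0 does not force (p1 and (p1 or not p1)) and (p1 or not p1) since w0 fails p1 and (p1 or not p1).
w1: does not force it.
w2: forces it.
w3: forces it.
w4: forces it.
Worlds forcing the formula: {w2, w3, w4}.

3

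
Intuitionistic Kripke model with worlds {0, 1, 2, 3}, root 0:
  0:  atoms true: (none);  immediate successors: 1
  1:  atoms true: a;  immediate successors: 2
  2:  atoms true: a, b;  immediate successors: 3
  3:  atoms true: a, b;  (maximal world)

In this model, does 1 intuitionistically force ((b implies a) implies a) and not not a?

1 forces ((b implies a) implies a) and not not a since 1 forces both conjuncts.

Yes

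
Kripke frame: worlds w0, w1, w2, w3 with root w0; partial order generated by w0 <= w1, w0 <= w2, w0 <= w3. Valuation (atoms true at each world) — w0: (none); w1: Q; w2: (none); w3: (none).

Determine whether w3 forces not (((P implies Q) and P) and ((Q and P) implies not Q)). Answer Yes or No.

w3 forces not (((P implies Q) and P) and ((Q and P) implies not Q)): no world accessible from w3 forces ((P implies Q) and P) and ((Q and P) implies not Q).

Yes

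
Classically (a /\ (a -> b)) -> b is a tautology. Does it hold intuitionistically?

Yes

This is modus ponens in implicational form, which is intuitionistically derivable.
If a world forces a and a -> b, then applying the implication at that world (which is accessible from itself) gives b.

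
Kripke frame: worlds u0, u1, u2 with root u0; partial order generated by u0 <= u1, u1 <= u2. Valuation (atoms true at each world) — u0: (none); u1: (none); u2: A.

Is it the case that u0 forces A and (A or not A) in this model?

u0 does not force A and (A or not A) since u0 fails A.

No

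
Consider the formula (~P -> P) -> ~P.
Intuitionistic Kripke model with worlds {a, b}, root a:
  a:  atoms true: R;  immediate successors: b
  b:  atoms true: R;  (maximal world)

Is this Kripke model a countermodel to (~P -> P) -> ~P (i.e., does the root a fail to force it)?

No

a ||- (~P -> P) -> ~P vacuously: no world accessible from a forces the antecedent ~P -> P.
So the root a forces (~P -> P) -> ~P; the model is not a countermodel.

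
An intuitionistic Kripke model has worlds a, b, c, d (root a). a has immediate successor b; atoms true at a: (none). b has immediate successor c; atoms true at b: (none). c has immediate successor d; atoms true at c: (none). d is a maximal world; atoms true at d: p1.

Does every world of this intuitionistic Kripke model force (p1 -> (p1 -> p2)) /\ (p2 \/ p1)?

Not every world: a ||-/- (p1 -> (p1 -> p2)) /\ (p2 \/ p1).
a ||-/- (p1 -> (p1 -> p2)) /\ (p2 \/ p1) since a fails p1 -> (p1 -> p2).

No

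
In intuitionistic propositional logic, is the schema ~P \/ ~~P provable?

This is the weak law of excluded middle, which is not intuitionistically valid.
A Kripke countermodel: worlds u0, u1, u2; order generated by u0 <= u1, u0 <= u2; atoms true at each world — u0:{}; u1:{P}; u2:{}.
u0 ||-/- ~P \/ ~~P: neither disjunct is forced at u0.
u0 ||-/- ~P since u1 is accessible from u0 and u1 ||- P.
So the root u0 does not force the formula.

No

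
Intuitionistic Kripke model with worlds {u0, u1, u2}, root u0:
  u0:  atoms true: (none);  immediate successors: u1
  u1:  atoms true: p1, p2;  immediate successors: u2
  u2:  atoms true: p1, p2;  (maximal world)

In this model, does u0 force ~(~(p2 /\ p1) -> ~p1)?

No

u0 ||-/- ~(~(p2 /\ p1) -> ~p1) since u0 is accessible from u0 and u0 ||- ~(p2 /\ p1) -> ~p1.
u0 ||- ~(p2 /\ p1) -> ~p1 vacuously: no world accessible from u0 forces the antecedent ~(p2 /\ p1).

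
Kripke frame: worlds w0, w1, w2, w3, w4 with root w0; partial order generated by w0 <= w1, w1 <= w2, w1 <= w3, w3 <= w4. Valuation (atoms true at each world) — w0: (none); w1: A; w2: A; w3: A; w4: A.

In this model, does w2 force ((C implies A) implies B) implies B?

w2 forces ((C implies A) implies B) implies B vacuously: no world accessible from w2 forces the antecedent (C implies A) implies B.

Yes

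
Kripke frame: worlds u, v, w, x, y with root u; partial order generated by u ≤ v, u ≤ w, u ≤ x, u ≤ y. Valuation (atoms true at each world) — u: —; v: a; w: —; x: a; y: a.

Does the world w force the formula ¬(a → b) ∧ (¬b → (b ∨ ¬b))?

No

w ⊮ ¬(a → b) ∧ (¬b → (b ∨ ¬b)) since w fails ¬(a → b).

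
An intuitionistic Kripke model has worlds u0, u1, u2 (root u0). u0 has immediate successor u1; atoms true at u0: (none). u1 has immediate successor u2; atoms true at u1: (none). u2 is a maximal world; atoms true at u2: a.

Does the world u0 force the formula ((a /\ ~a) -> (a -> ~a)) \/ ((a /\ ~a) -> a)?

Yes

u0 ||- ((a /\ ~a) -> (a -> ~a)) \/ ((a /\ ~a) -> a) via the disjunct (a /\ ~a) -> (a -> ~a).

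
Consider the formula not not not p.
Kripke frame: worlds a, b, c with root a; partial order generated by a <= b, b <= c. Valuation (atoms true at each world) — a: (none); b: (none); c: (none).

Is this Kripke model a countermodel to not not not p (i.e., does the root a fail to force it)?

No

a forces not not not p: no world accessible from a forces not not p.
So the root a forces not not not p; the model is not a countermodel.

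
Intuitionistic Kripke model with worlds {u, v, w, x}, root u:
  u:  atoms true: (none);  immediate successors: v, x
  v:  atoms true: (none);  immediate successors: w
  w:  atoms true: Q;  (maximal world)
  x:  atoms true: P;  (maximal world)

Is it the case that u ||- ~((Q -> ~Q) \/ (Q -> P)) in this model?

u ||-/- ~((Q -> ~Q) \/ (Q -> P)) since x is accessible from u and x ||- (Q -> ~Q) \/ (Q -> P).
x ||- (Q -> ~Q) \/ (Q -> P) via the disjunct Q -> ~Q.

No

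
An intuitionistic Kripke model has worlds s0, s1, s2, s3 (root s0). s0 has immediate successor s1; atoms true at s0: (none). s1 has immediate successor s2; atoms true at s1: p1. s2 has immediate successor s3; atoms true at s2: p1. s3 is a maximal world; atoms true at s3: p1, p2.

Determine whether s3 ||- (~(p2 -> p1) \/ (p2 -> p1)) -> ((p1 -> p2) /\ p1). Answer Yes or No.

s3 ||- (~(p2 -> p1) \/ (p2 -> p1)) -> ((p1 -> p2) /\ p1): every world accessible from s3 that forces ~(p2 -> p1) \/ (p2 -> p1) (namely s3) also forces (p1 -> p2) /\ p1.

Yes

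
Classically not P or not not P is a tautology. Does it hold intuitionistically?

No

This is the weak law of excluded middle, which is not intuitionistically valid.
A Kripke countermodel: worlds a, b, c; order generated by a <= b, a <= c; atoms true at each world — a:{}; b:{P}; c:{}.
a does not force not P or not not P: neither disjunct is forced at a.
a does not force not P since b is accessible from a and b forces P.
So the root a does not force the formula.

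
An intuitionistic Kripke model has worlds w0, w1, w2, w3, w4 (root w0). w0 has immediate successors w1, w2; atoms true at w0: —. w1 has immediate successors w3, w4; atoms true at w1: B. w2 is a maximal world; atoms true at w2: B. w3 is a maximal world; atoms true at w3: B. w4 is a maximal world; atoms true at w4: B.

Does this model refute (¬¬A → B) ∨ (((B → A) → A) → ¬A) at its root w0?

w0 ⊩ (¬¬A → B) ∨ (((B → A) → A) → ¬A) via the disjunct ¬¬A → B.
So the root w0 forces (¬¬A → B) ∨ (((B → A) → A) → ¬A); the model is not a countermodel.

No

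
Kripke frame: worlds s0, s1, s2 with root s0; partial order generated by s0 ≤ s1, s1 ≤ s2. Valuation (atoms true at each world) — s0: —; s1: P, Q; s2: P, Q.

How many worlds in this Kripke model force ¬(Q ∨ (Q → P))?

s0: does not force it — s0 ⊮ ¬(Q ∨ (Q → P)) since s0 is accessible from s0 and s0 ⊩ Q ∨ (Q → P).
s1: does not force it — s1 ⊮ ¬(Q ∨ (Q → P)) since s1 is accessible from s1 and s1 ⊩ Q ∨ (Q → P).
s2: does not force it — s2 ⊮ ¬(Q ∨ (Q → P)) since s2 is accessible from s2 and s2 ⊩ Q ∨ (Q → P).
Worlds forcing the formula: { }.

0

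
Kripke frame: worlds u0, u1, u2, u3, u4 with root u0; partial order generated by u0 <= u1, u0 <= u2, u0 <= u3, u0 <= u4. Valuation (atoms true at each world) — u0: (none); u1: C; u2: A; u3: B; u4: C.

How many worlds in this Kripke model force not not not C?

2

u0: does not force it — u0 does not force not not not C since u1 is accessible from u0 and u1 forces not not C.
u1: does not force it — u1 does not force not not not C since u1 is accessible from u1 and u1 forces not not C.
u2: forces it.
u3: forces it.
u4: does not force it.
Worlds forcing the formula: {u2, u3}.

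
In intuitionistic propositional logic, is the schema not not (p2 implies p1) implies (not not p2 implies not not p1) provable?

This is the distribution of double negation over implication, which is intuitionistically derivable.
Assume not not (p2 implies p1) and not not p2; suppose not p1. Then p2 implies p1 would give not p2 (by contraposition), contradicting not not p2; so not (p2 implies p1), contradicting not not (p2 implies p1). Hence not not p1.

Yes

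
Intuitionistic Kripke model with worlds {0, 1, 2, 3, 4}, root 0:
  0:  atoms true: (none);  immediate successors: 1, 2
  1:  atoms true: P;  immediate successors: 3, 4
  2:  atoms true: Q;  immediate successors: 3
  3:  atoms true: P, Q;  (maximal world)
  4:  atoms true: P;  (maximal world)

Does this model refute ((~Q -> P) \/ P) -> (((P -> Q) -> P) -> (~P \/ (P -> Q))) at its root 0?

Yes

0 ||-/- ((~Q -> P) \/ P) -> (((P -> Q) -> P) -> (~P \/ (P -> Q))): already at 0 itself, 0 ||- (~Q -> P) \/ P but 0 ||-/- ((P -> Q) -> P) -> (~P \/ (P -> Q)).
0 ||-/- ((P -> Q) -> P) -> (~P \/ (P -> Q)): at the accessible world 1, 1 ||- (P -> Q) -> P but 1 ||-/- ~P \/ (P -> Q).
1 ||-/- ~P \/ (P -> Q): neither disjunct is forced at 1.
1 ||-/- ~P since 1 is accessible from 1 and 1 ||- P.
So the root 0 does not force ((~Q -> P) \/ P) -> (((P -> Q) -> P) -> (~P \/ (P -> Q))); the model is a countermodel.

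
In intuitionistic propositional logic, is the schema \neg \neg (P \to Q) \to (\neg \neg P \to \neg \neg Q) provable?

This is the distribution of double negation over implication, which is intuitionistically derivable.
Assume \neg \neg (P \to Q) and \neg \neg P; suppose \neg Q. Then P \to Q would give \neg P (by contraposition), contradicting \neg \neg P; so \neg (P \to Q), contradicting \neg \neg (P \to Q). Hence \neg \neg Q.

Yes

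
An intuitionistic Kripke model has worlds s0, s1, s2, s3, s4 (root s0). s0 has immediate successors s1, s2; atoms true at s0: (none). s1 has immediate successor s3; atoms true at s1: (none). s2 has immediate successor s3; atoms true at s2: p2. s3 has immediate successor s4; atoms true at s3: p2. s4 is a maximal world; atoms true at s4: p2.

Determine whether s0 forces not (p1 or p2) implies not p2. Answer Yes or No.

s0 forces not (p1 or p2) implies not p2 vacuously: no world accessible from s0 forces the antecedent not (p1 or p2).

Yes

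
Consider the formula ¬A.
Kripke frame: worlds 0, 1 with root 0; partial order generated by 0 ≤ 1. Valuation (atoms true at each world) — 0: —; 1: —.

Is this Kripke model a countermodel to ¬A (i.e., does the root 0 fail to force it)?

No

0 ⊩ ¬A: no world accessible from 0 forces A.
So the root 0 forces ¬A; the model is not a countermodel.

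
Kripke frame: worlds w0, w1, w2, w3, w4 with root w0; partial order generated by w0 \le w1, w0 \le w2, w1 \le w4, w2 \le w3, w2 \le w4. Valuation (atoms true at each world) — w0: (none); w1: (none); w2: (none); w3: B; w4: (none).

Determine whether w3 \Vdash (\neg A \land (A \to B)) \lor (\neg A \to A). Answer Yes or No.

w3 \Vdash (\neg A \land (A \to B)) \lor (\neg A \to A) via the disjunct \neg A \land (A \to B).

Yes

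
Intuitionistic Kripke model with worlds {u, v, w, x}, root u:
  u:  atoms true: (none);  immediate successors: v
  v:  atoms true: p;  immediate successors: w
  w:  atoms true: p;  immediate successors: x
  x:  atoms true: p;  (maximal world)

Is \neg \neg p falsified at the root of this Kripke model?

No

u \Vdash \neg \neg p: no world accessible from u forces \neg p.
So the root u forces \neg \neg p; the model is not a countermodel.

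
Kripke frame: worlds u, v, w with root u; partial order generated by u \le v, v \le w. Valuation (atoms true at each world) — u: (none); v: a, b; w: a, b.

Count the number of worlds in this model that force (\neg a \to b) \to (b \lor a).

u: does not force it — u \nVdash (\neg a \to b) \to (b \lor a): already at u itself, u \Vdash \neg a \to b but u \nVdash b \lor a.
v: forces it.
w: forces it.
Worlds forcing the formula: {v, w}.

2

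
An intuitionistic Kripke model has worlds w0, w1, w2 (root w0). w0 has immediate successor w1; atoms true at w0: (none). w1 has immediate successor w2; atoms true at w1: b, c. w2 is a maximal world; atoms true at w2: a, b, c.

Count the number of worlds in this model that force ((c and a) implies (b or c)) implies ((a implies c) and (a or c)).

2

w0: does not force it — w0 does not force ((c and a) implies (b or c)) implies ((a implies c) and (a or c)): already at w0 itself, w0 forces (c and a) implies (b or c) but w0 does not force (a implies c) and (a or c).
w1: forces it.
w2: forces it.
Worlds forcing the formula: {w1, w2}.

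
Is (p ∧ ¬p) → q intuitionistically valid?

This is an instance of ex falso quodlibet, which is intuitionistically derivable.
No world can force both p and ¬p, so the antecedent p ∧ ¬p is never forced and the implication holds vacuously at every world.

Yes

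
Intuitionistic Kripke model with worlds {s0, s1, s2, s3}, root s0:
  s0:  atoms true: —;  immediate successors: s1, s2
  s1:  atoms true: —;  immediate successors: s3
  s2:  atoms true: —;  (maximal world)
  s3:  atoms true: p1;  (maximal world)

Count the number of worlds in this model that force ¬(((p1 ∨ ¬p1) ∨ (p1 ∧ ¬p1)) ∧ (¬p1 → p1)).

s0: does not force it — s0 ⊮ ¬(((p1 ∨ ¬p1) ∨ (p1 ∧ ¬p1)) ∧ (¬p1 → p1)) since s3 is accessible from s0 and s3 ⊩ ((p1 ∨ ¬p1) ∨ (p1 ∧ ¬p1)) ∧ (¬p1 → p1).
s1: does not force it.
s2: forces it.
s3: does not force it.
Worlds forcing the formula: {s2}.

1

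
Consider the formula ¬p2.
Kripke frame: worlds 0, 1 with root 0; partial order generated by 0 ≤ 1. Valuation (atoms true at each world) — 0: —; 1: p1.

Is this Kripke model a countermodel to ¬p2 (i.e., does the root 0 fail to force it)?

0 ⊩ ¬p2: no world accessible from 0 forces p2.
So the root 0 forces ¬p2; the model is not a countermodel.

No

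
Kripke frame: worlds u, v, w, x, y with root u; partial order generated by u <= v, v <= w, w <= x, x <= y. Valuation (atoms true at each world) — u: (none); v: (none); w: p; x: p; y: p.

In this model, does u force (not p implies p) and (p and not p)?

u does not force (not p implies p) and (p and not p) since u fails p and not p.

No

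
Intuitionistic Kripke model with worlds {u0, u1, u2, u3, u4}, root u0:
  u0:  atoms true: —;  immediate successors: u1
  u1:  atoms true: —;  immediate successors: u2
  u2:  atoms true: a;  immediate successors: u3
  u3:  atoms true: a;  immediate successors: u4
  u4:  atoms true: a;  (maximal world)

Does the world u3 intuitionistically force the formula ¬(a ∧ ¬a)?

u3 ⊩ ¬(a ∧ ¬a): no world accessible from u3 forces a ∧ ¬a.

Yes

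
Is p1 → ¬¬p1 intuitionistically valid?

This is double-negation introduction, which is intuitionistically derivable.
If a world forces p1 then every accessible world forces p1 (persistence), so none forces ¬p1; hence ¬¬p1.

Yes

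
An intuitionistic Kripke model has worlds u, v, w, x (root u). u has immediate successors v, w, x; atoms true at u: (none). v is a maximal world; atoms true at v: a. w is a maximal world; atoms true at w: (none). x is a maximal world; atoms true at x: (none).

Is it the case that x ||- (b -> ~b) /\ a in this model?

x ||-/- (b -> ~b) /\ a since x fails a.

No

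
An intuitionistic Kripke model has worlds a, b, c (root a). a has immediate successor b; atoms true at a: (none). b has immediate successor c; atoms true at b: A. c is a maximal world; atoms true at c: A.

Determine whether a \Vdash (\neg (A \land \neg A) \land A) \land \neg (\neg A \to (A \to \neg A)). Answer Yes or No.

a \nVdash (\neg (A \land \neg A) \land A) \land \neg (\neg A \to (A \to \neg A)) since a fails \neg (A \land \neg A) \land A.

No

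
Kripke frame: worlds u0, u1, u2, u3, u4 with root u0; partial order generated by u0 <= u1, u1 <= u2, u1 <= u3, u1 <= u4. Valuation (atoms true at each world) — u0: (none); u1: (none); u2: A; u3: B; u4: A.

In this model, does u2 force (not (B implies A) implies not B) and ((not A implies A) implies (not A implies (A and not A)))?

Yes

u2 forces (not (B implies A) implies not B) and ((not A implies A) implies (not A implies (A and not A))) since u2 forces both conjuncts.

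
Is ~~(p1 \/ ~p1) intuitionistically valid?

Yes

This is the double negation of excluded middle, which is intuitionistically derivable.
Assuming ~(p1 \/ ~p1): from p1 we'd get p1 \/ ~p1, so ~p1; but then p1 \/ ~p1 again — contradiction. Hence ~~(p1 \/ ~p1).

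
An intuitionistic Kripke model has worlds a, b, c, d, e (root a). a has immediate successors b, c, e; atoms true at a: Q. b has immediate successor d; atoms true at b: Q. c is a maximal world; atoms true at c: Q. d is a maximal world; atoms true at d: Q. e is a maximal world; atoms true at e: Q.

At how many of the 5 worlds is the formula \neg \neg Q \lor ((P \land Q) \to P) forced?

a: forces it.
b: forces it.
c: forces it.
d: forces it.
e: forces it.
Worlds forcing the formula: {a, b, c, d, e}.

5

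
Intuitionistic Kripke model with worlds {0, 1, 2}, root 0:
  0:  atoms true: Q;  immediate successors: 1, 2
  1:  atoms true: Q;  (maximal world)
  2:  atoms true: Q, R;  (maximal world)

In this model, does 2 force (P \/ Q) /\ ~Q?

2 ||-/- (P \/ Q) /\ ~Q since 2 fails ~Q.

No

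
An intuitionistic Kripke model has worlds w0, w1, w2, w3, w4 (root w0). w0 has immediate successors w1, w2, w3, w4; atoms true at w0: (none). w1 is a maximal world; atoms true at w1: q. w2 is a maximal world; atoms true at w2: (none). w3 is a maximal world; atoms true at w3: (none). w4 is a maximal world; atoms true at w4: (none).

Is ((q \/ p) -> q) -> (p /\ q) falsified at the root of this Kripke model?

w0 ||-/- ((q \/ p) -> q) -> (p /\ q): already at w0 itself, w0 ||- (q \/ p) -> q but w0 ||-/- p /\ q.
w0 ||-/- p /\ q since w0 fails p.
So the root w0 does not force ((q \/ p) -> q) -> (p /\ q); the model is a countermodel.

Yes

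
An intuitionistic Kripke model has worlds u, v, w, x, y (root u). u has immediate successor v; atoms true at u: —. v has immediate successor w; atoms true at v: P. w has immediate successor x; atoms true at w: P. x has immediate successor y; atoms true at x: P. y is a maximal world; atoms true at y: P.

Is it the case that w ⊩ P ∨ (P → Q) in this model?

Yes

w ⊩ P ∨ (P → Q) via the disjunct P.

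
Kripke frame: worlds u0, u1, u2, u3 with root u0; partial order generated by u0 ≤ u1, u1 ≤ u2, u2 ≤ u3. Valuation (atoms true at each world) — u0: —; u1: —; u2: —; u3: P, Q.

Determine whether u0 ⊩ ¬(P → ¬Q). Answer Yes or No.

Yes

u0 ⊩ ¬(P → ¬Q): no world accessible from u0 forces P → ¬Q.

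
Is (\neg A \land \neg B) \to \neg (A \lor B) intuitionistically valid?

Yes

This is a constructively valid De Morgan direction (conjunction of negations to negated disjunction), which is intuitionistically derivable.
If both \neg A and \neg B hold at a world, no accessible world forces A or forces B, so none forces A \lor B.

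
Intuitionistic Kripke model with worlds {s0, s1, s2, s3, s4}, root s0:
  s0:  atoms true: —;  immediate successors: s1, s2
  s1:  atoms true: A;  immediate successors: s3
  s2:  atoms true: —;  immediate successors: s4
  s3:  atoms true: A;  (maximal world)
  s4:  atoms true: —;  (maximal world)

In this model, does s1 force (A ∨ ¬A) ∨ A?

s1 ⊩ (A ∨ ¬A) ∨ A via the disjunct A ∨ ¬A.

Yes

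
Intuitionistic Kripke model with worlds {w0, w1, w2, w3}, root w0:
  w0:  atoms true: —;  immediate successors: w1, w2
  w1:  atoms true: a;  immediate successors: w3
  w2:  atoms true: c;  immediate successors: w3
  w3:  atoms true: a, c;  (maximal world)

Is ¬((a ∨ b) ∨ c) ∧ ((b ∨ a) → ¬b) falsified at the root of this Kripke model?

w0 ⊮ ¬((a ∨ b) ∨ c) ∧ ((b ∨ a) → ¬b) since w0 fails ¬((a ∨ b) ∨ c).
So the root w0 does not force ¬((a ∨ b) ∨ c) ∧ ((b ∨ a) → ¬b); the model is a countermodel.

Yes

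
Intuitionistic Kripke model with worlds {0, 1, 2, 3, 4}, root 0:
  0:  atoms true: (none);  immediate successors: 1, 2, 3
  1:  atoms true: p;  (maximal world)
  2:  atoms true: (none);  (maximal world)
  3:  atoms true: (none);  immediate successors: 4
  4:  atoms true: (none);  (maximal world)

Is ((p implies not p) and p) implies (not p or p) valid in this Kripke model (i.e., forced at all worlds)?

Yes

0 forces ((p implies not p) and p) implies (not p or p) vacuously: no world accessible from 0 forces the antecedent (p implies not p) and p.
Since the root 0 forces ((p implies not p) and p) implies (not p or p) and forcing is persistent (monotone upward), every world forces it.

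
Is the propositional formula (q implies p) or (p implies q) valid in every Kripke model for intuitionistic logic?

This is the Gödel–Dummett linearity axiom, which is not intuitionistically valid.
A Kripke countermodel: worlds u, v, w; order generated by u <= v, u <= w; atoms true at each world — u:{}; v:{q}; w:{p}.
u does not force (q implies p) or (p implies q): neither disjunct is forced at u.
u does not force q implies p: at the accessible world v, v forces q but v does not force p.
v lacks atom p, so v does not force p.
So the root u does not force the formula.

No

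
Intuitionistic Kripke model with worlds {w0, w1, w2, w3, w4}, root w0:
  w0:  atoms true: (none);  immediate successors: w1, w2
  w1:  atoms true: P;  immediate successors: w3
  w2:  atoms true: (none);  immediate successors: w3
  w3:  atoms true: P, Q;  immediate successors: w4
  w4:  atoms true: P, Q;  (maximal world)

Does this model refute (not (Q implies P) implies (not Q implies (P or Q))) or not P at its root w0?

w0 forces (not (Q implies P) implies (not Q implies (P or Q))) or not P via the disjunct not (Q implies P) implies (not Q implies (P or Q)).
So the root w0 forces (not (Q implies P) implies (not Q implies (P or Q))) or not P; the model is not a countermodel.

No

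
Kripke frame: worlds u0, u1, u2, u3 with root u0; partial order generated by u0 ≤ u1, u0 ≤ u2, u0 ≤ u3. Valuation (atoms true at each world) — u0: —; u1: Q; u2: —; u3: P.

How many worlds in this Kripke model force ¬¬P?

1

u0: does not force it — u0 ⊮ ¬¬P since u1 is accessible from u0 and u1 ⊩ ¬P.
u1: does not force it.
u2: does not force it.
u3: forces it.
Worlds forcing the formula: {u3}.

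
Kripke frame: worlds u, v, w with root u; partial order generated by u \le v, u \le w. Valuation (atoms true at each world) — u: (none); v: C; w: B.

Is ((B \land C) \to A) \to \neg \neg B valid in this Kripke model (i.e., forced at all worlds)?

No

Not every world: u \nVdash ((B \land C) \to A) \to \neg \neg B.
u \nVdash ((B \land C) \to A) \to \neg \neg B: already at u itself, u \Vdash (B \land C) \to A but u \nVdash \neg \neg B.
u \nVdash \neg \neg B since v is accessible from u and v \Vdash \neg B.
v \Vdash \neg B: no world accessible from v forces B.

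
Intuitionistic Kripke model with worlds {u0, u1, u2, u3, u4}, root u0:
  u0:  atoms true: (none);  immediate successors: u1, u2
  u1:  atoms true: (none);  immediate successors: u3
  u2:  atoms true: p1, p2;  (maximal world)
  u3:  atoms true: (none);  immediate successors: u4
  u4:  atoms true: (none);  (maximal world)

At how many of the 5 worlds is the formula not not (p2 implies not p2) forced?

3

u0: does not force it — u0 does not force not not (p2 implies not p2) since u2 is accessible from u0 and u2 forces not (p2 implies not p2).
u1: forces it.
u2: does not force it — u2 does not force not not (p2 implies not p2) since u2 is accessible from u2 and u2 forces not (p2 implies not p2).
u3: forces it.
u4: forces it.
Worlds forcing the formula: {u1, u3, u4}.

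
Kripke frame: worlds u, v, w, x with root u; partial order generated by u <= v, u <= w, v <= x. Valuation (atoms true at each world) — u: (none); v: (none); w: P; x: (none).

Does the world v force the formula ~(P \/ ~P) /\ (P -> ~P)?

v ||-/- ~(P \/ ~P) /\ (P -> ~P) since v fails ~(P \/ ~P).

No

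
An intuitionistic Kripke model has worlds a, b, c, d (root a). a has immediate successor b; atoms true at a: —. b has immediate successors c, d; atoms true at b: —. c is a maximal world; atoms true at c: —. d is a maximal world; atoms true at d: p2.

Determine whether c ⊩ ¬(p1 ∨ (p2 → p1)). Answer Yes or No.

c ⊮ ¬(p1 ∨ (p2 → p1)) since c is accessible from c and c ⊩ p1 ∨ (p2 → p1).
c ⊩ p1 ∨ (p2 → p1) via the disjunct p2 → p1.

No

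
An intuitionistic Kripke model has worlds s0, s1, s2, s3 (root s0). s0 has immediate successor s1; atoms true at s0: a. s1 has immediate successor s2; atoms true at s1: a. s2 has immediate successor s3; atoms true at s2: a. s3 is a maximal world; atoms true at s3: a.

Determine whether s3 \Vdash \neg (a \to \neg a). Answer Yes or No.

Yes

s3 \Vdash \neg (a \to \neg a): no world accessible from s3 forces a \to \neg a.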